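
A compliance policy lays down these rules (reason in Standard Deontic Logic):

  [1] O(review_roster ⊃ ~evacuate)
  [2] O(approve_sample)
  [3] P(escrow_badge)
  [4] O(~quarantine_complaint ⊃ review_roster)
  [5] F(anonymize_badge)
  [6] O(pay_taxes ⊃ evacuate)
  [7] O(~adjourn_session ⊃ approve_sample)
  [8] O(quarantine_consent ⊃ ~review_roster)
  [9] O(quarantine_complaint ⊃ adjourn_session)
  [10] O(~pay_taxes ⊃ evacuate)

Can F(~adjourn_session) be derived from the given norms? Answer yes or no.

Premises 10 and 6 are O(~pay_taxes ⊃ evacuate) and O(pay_taxes ⊃ evacuate); every ideal world satisfies ~pay_taxes or pay_taxes, so in either case evacuate holds — hence O(evacuate).
Premise 1, O(review_roster ⊃ ~evacuate), contraposes to O(evacuate ⊃ ~review_roster); with O(evacuate) we get O(~review_roster).
Premise 4, O(~quarantine_complaint ⊃ review_roster), contraposes to O(~review_roster ⊃ quarantine_complaint); with O(~review_roster) we get O(quarantine_complaint).
Premise 9 is O(quarantine_complaint ⊃ adjourn_session); since O(quarantine_complaint), deontic closure gives O(adjourn_session).
Premises 2, 3, 5, 7, 8 do not contribute to this derivation.
So O(adjourn_session) holds, i.e. F(~adjourn_session). The claim follows.

Yes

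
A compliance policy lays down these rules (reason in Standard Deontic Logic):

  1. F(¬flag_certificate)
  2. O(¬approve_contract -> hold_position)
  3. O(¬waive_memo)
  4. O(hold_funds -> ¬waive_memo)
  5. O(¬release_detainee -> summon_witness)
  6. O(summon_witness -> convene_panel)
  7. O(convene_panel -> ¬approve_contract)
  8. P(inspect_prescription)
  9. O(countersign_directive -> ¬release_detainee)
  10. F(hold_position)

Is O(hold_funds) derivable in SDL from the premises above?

Premise 4 is O(hold_funds -> ¬waive_memo); even if O(¬waive_memo) held, inferring O(hold_funds) would be affirming the consequent — invalid.
No other premise forces O(hold_funds). An ideal world satisfying every premise can still have hold_funds false, so O(hold_funds) is not derivable.

No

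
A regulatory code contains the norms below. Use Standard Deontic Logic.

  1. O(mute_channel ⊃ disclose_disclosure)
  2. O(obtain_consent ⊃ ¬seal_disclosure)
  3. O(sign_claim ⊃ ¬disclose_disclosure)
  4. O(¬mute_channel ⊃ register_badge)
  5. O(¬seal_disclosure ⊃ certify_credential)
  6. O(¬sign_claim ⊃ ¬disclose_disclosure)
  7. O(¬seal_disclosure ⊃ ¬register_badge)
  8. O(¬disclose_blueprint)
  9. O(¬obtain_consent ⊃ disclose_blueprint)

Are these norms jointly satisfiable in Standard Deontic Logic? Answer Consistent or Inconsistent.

Inconsistent

Premises 6 and 3 cover both cases: O(¬sign_claim ⊃ ¬disclose_disclosure) and O(sign_claim ⊃ ¬disclose_disclosure). Since ¬sign_claim ∨ sign_claim is a tautology, O(¬disclose_disclosure) follows.
The contrapositive of premise 1 (O(mute_channel ⊃ disclose_disclosure)) is O(¬disclose_disclosure ⊃ ¬mute_channel), and O(¬disclose_disclosure) is already established, so O(¬mute_channel).
From O(¬mute_channel) and premise 4, O(¬mute_channel ⊃ register_badge), we obtain O(register_badge).
Premise 7 is O(¬seal_disclosure ⊃ ¬register_badge); contrapositively O(register_badge ⊃ seal_disclosure). Since O(register_badge) holds, K gives O(seal_disclosure).
Premise 2, O(obtain_consent ⊃ ¬seal_disclosure), contraposes to O(seal_disclosure ⊃ ¬obtain_consent); with O(seal_disclosure) we get O(¬obtain_consent).
From O(¬obtain_consent) and premise 9, O(¬obtain_consent ⊃ disclose_blueprint), we obtain O(disclose_blueprint).
Yet premise 8 states O(¬disclose_blueprint).
We now have both O(disclose_blueprint) and O(¬disclose_blueprint) — disclose_blueprint is simultaneously obligatory and forbidden, violating the D-axiom.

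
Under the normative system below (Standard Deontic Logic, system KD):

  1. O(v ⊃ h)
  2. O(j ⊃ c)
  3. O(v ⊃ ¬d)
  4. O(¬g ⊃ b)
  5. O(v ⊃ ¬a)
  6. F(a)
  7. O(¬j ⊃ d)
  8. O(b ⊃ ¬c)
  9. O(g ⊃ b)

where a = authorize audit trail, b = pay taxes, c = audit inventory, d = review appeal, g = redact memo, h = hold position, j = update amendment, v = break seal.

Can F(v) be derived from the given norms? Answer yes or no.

Premises 9 and 4 cover both cases: O(g ⊃ b) and O(¬g ⊃ b). Since g ∨ ¬g is a tautology, O(b) follows.
With premise 8, O(b ⊃ ¬c), the K-axiom yields O(¬c).
Premise 2 is O(j ⊃ c); contrapositively O(¬c ⊃ ¬j). Since O(¬c) holds, K gives O(¬j).
Premise 7 is O(¬j ⊃ d); since O(¬j), deontic closure gives O(d).
Premise 3 is O(v ⊃ ¬d); contrapositively O(d ⊃ ¬v). Since O(d) holds, K gives O(¬v).
Premises 1, 5, 6 do not contribute to this derivation.
So O(¬v) holds, i.e. F(v). The claim follows.

Yes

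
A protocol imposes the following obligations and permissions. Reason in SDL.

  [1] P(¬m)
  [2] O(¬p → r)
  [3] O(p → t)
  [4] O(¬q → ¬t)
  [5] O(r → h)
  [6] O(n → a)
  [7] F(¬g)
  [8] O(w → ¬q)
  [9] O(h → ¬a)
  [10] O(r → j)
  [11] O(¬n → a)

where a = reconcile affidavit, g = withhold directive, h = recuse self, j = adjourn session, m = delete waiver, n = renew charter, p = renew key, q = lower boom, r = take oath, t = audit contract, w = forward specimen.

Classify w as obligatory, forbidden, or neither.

By case analysis on n: premise 6 gives O(n → a) and premise 11 gives O(¬n → a), so O(a) either way.
Premise 9, O(h → ¬a), contraposes to O(a → ¬h); with O(a) we get O(¬h).
Premise 5, O(r → h), contraposes to O(¬h → ¬r); with O(¬h) we get O(¬r).
Premise 2 is O(¬p → r); contrapositively O(¬r → p). Since O(¬r) holds, K gives O(p).
Applying K to premise 3 (O(p → t)) and O(p) yields O(t).
Premise 4, O(¬q → ¬t), contraposes to O(t → q); with O(t) we get O(q).
The contrapositive of premise 8 (O(w → ¬q)) is O(q → ¬w), and O(q) is already established, so O(¬w).
Premises 1, 7, 10 do not contribute to this derivation.
Thus O(¬w), which is F(w): w is forbidden.

Forbidden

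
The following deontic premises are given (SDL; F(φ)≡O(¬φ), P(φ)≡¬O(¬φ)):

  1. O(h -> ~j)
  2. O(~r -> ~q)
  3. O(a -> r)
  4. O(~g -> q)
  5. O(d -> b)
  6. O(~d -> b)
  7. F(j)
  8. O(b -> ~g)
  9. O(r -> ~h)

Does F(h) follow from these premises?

Premises 6 and 5 cover both cases: O(~d -> b) and O(d -> b). Since ~d ∨ d is a tautology, O(b) follows.
With premise 8, O(b -> ~g), the K-axiom yields O(~g).
With premise 4, O(~g -> q), the K-axiom yields O(q).
Premise 2 is O(~r -> ~q); contrapositively O(q -> r). Since O(q) holds, K gives O(r).
Applying K to premise 9 (O(r -> ~h)) and O(r) yields O(~h).
Premises 1, 3, 7 do not contribute to this derivation.
So O(~h) holds, i.e. F(h). The claim follows.

Yes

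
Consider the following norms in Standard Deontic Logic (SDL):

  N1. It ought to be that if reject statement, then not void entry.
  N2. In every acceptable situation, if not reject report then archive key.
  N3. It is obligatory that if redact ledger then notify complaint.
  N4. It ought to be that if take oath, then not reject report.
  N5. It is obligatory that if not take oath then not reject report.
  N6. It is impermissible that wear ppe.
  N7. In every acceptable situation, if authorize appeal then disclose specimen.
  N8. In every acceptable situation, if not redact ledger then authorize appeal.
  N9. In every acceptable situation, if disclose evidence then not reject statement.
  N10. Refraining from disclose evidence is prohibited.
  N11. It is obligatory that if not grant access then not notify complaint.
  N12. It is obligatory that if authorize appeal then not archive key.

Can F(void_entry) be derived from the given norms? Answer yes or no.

Premise 1 is O(reject_statement → ¬void_entry), but O(reject_statement) is not derivable from the premises, so it does not yield O(¬void_entry).
No other premise forces O(¬void_entry). An ideal world satisfying every premise can still have void_entry true, so F(void_entry) is not derivable.

No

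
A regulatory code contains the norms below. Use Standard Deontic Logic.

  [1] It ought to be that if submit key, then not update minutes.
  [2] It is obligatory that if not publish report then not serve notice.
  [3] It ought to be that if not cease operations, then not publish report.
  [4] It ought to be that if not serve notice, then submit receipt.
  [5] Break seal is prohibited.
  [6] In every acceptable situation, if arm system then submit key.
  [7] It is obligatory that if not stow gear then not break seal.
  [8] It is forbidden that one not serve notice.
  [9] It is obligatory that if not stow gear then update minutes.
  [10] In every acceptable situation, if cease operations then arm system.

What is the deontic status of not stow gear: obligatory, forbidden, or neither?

Forbidden

Premise 8, F(¬serve_notice), is equivalent to O(serve_notice).
Premise 2, O(¬publish_report → ¬serve_notice), contraposes to O(serve_notice → publish_report); with O(serve_notice) we get O(publish_report).
Premise 3, O(¬cease_operations → ¬publish_report), contraposes to O(publish_report → cease_operations); with O(publish_report) we get O(cease_operations).
From O(cease_operations) and premise 10, O(cease_operations → arm_system), we obtain O(arm_system).
Applying K to premise 6 (O(arm_system → submit_key)) and O(arm_system) yields O(submit_key).
Premise 1 is O(submit_key → ¬update_minutes); since O(submit_key), deontic closure gives O(¬update_minutes).
Premise 9, O(¬stow_gear → update_minutes), contraposes to O(¬update_minutes → stow_gear); with O(¬update_minutes) we get O(stow_gear).
Premises 4, 5, 7 do not contribute to this derivation.
Thus O(stow_gear), which is F(¬stow_gear): ¬stow_gear is forbidden.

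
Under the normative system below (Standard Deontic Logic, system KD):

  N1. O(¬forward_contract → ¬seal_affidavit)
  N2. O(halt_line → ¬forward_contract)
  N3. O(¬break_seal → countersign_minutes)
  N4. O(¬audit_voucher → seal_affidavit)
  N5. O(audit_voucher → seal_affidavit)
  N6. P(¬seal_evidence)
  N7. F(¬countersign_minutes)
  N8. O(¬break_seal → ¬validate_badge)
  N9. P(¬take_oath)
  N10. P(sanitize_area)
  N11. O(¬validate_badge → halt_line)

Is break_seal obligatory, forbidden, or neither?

Premises 5 and 4 cover both cases: O(audit_voucher → seal_affidavit) and O(¬audit_voucher → seal_affidavit). Since audit_voucher ∨ ¬audit_voucher is a tautology, O(seal_affidavit) follows.
The contrapositive of premise 1 (O(¬forward_contract → ¬seal_affidavit)) is O(seal_affidavit → forward_contract), and O(seal_affidavit) is already established, so O(forward_contract).
Premise 2, O(halt_line → ¬forward_contract), contraposes to O(forward_contract → ¬halt_line); with O(forward_contract) we get O(¬halt_line).
Premise 11 is O(¬validate_badge → halt_line); contrapositively O(¬halt_line → validate_badge). Since O(¬halt_line) holds, K gives O(validate_badge).
Premise 8, O(¬break_seal → ¬validate_badge), contraposes to O(validate_badge → break_seal); with O(validate_badge) we get O(break_seal).
Premises 3, 6, 7, 9, 10 do not contribute to this derivation.
Hence break_seal is obligatory.

Obligatory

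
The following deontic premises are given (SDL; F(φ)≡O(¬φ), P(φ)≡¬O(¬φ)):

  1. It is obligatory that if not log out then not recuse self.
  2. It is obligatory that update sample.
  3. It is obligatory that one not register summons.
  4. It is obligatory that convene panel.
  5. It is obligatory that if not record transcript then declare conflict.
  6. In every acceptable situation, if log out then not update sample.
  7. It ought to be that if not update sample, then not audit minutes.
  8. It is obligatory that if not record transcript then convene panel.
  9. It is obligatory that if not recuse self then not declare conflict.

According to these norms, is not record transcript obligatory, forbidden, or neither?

Forbidden

From premise 2 we have O(update_sample).
Premise 6, O(log_out → ¬update_sample), contraposes to O(update_sample → ¬log_out); with O(update_sample) we get O(¬log_out).
Premise 1 is O(¬log_out → ¬recuse_self); since O(¬log_out), deontic closure gives O(¬recuse_self).
With premise 9, O(¬recuse_self → ¬declare_conflict), the K-axiom yields O(¬declare_conflict).
The contrapositive of premise 5 (O(¬record_transcript → declare_conflict)) is O(¬declare_conflict → record_transcript), and O(¬declare_conflict) is already established, so O(record_transcript).
Premises 3, 4, 7, 8 do not contribute to this derivation.
Thus O(record_transcript), which is F(¬record_transcript): ¬record_transcript is forbidden.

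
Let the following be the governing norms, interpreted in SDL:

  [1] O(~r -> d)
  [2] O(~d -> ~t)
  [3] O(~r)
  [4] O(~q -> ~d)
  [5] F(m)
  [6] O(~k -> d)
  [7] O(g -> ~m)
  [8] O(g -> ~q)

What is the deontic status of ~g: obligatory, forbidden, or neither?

Obligatory

From premise 3 we have O(~r).
From O(~r) and premise 1, O(~r -> d), we obtain O(d).
Premise 4 is O(~q -> ~d); contrapositively O(d -> q). Since O(d) holds, K gives O(q).
Premise 8, O(g -> ~q), contraposes to O(q -> ~g); with O(q) we get O(~g).
Premises 2, 5, 6, 7 do not contribute to this derivation.
Hence ~g is obligatory.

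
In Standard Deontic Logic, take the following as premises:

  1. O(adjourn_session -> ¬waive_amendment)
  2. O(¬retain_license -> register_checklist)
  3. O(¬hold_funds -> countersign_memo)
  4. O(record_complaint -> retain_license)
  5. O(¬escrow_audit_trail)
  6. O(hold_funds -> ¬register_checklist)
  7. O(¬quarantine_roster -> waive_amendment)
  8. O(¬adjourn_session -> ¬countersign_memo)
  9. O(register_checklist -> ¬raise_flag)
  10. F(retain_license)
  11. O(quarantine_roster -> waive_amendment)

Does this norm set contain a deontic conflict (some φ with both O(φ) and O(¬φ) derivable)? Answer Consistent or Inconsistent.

By case analysis on quarantine_roster: premise 11 gives O(quarantine_roster -> waive_amendment) and premise 7 gives O(¬quarantine_roster -> waive_amendment), so O(waive_amendment) either way.
Premise 1, O(adjourn_session -> ¬waive_amendment), contraposes to O(waive_amendment -> ¬adjourn_session); with O(waive_amendment) we get O(¬adjourn_session).
Applying K to premise 8 (O(¬adjourn_session -> ¬countersign_memo)) and O(¬adjourn_session) yields O(¬countersign_memo).
The contrapositive of premise 3 (O(¬hold_funds -> countersign_memo)) is O(¬countersign_memo -> hold_funds), and O(¬countersign_memo) is already established, so O(hold_funds).
Applying K to premise 6 (O(hold_funds -> ¬register_checklist)) and O(hold_funds) yields O(¬register_checklist).
Premise 2, O(¬retain_license -> register_checklist), contraposes to O(¬register_checklist -> retain_license); with O(¬register_checklist) we get O(retain_license).
But premise 10, F(retain_license), means O(¬retain_license).
We now have both O(retain_license) and O(¬retain_license) — retain_license is simultaneously obligatory and forbidden, violating the D-axiom.

Inconsistent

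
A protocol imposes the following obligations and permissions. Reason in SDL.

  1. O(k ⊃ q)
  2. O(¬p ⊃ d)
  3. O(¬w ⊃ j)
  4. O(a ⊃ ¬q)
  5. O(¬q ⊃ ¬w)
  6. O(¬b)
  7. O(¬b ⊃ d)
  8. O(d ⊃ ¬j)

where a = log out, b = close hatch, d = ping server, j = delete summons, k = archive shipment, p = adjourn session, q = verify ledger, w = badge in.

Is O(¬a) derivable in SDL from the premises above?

Yes

Premise 6 gives O(¬b).
Premise 7 is O(¬b ⊃ d); since O(¬b), deontic closure gives O(d).
From O(d) and premise 8, O(d ⊃ ¬j), we obtain O(¬j).
The contrapositive of premise 3 (O(¬w ⊃ j)) is O(¬j ⊃ w), and O(¬j) is already established, so O(w).
The contrapositive of premise 5 (O(¬q ⊃ ¬w)) is O(w ⊃ q), and O(w) is already established, so O(q).
Premise 4 is O(a ⊃ ¬q); contrapositively O(q ⊃ ¬a). Since O(q) holds, K gives O(¬a).
Premises 1, 2 do not contribute to this derivation.
So O(¬a) follows.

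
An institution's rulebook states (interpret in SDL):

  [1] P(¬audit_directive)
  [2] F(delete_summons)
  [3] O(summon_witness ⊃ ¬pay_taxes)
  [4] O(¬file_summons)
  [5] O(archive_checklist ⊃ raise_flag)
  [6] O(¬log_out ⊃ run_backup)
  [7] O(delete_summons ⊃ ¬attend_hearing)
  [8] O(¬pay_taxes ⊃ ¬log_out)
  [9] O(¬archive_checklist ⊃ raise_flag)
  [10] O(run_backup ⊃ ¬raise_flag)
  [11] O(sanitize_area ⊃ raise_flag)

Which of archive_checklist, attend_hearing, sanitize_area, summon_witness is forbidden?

summon_witness

By case analysis on archive_checklist: premise 5 gives O(archive_checklist ⊃ raise_flag) and premise 9 gives O(¬archive_checklist ⊃ raise_flag), so O(raise_flag) either way.
Premise 10, O(run_backup ⊃ ¬raise_flag), contraposes to O(raise_flag ⊃ ¬run_backup); with O(raise_flag) we get O(¬run_backup).
Premise 6 is O(¬log_out ⊃ run_backup); contrapositively O(¬run_backup ⊃ log_out). Since O(¬run_backup) holds, K gives O(log_out).
Premise 8 is O(¬pay_taxes ⊃ ¬log_out); contrapositively O(log_out ⊃ pay_taxes). Since O(log_out) holds, K gives O(pay_taxes).
The contrapositive of premise 3 (O(summon_witness ⊃ ¬pay_taxes)) is O(pay_taxes ⊃ ¬summon_witness), and O(pay_taxes) is already established, so O(¬summon_witness).
So O(¬summon_witness) holds, i.e. summon_witness is forbidden. None of the other listed options is forbidden under the premises.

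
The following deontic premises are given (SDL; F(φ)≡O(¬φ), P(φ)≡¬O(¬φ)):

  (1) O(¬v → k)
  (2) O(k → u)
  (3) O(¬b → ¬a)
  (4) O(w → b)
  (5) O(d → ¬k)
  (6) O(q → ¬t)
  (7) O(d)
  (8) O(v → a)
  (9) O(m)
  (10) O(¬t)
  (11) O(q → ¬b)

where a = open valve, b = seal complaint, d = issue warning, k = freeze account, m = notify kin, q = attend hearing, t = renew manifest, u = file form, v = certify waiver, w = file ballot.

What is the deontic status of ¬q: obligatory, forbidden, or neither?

Obligatory

Premise 7 states O(d) outright.
With premise 5, O(d → ¬k), the K-axiom yields O(¬k).
Premise 1, O(¬v → k), contraposes to O(¬k → v); with O(¬k) we get O(v).
With premise 8, O(v → a), the K-axiom yields O(a).
Premise 3, O(¬b → ¬a), contraposes to O(a → b); with O(a) we get O(b).
Premise 11 is O(q → ¬b); contrapositively O(b → ¬q). Since O(b) holds, K gives O(¬q).
Premises 2, 4, 6, 9, 10 do not contribute to this derivation.
Hence ¬q is obligatory.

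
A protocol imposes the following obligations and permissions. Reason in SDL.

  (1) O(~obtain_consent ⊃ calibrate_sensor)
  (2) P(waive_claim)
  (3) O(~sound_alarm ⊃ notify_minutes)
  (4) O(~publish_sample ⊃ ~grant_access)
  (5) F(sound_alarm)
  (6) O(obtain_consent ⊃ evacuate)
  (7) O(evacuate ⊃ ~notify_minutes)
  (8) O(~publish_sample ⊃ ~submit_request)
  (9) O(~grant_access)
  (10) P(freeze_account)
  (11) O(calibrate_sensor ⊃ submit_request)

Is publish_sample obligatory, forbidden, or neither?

Obligatory

Premise 5, F(sound_alarm), is equivalent to O(~sound_alarm).
Premise 3 is O(~sound_alarm ⊃ notify_minutes); since O(~sound_alarm), deontic closure gives O(notify_minutes).
The contrapositive of premise 7 (O(evacuate ⊃ ~notify_minutes)) is O(notify_minutes ⊃ ~evacuate), and O(notify_minutes) is already established, so O(~evacuate).
Premise 6, O(obtain_consent ⊃ evacuate), contraposes to O(~evacuate ⊃ ~obtain_consent); with O(~evacuate) we get O(~obtain_consent).
Applying K to premise 1 (O(~obtain_consent ⊃ calibrate_sensor)) and O(~obtain_consent) yields O(calibrate_sensor).
Premise 11 is O(calibrate_sensor ⊃ submit_request); since O(calibrate_sensor), deontic closure gives O(submit_request).
Premise 8, O(~publish_sample ⊃ ~submit_request), contraposes to O(submit_request ⊃ publish_sample); with O(submit_request) we get O(publish_sample).
Premises 2, 4, 9, 10 do not contribute to this derivation.
Hence publish_sample is obligatory.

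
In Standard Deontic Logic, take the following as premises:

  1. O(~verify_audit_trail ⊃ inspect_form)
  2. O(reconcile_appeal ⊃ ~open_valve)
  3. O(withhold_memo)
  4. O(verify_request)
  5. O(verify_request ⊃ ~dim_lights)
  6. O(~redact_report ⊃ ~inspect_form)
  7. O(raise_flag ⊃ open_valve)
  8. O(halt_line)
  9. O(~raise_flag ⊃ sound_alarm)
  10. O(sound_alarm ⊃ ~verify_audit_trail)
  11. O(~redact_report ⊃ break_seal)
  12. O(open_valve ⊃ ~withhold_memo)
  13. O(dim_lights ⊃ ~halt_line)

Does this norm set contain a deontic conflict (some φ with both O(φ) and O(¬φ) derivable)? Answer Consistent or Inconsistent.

Premise 13 is O(dim_lights ⊃ ~halt_line), but O(dim_lights) is not derivable from the premises, so it does not yield O(~halt_line).
So O(~halt_line) is not derivable, and the apparent clash with O(halt_line) does not arise.
A world satisfying every obligation exists (e.g. break_seal=false, dim_lights=false, halt_line=true, inspect_form=true, open_valve=false, raise_flag=false, reconcile_appeal=false, redact_report=true, sound_alarm=true, verify_audit_trail=false, verify_request=true, withhold_memo=true); no atom is both obligatory and forbidden, so the set is consistent.

Consistent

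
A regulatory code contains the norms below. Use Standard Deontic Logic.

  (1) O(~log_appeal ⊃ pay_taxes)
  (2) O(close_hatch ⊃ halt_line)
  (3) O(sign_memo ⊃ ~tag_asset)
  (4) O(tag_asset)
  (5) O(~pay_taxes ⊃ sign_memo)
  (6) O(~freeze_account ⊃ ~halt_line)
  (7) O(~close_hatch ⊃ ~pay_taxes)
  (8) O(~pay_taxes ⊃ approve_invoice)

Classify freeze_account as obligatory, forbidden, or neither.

Premise 4 gives O(tag_asset).
Premise 3 is O(sign_memo ⊃ ~tag_asset); contrapositively O(tag_asset ⊃ ~sign_memo). Since O(tag_asset) holds, K gives O(~sign_memo).
The contrapositive of premise 5 (O(~pay_taxes ⊃ sign_memo)) is O(~sign_memo ⊃ pay_taxes), and O(~sign_memo) is already established, so O(pay_taxes).
Premise 7, O(~close_hatch ⊃ ~pay_taxes), contraposes to O(pay_taxes ⊃ close_hatch); with O(pay_taxes) we get O(close_hatch).
From O(close_hatch) and premise 2, O(close_hatch ⊃ halt_line), we obtain O(halt_line).
Premise 6, O(~freeze_account ⊃ ~halt_line), contraposes to O(halt_line ⊃ freeze_account); with O(halt_line) we get O(freeze_account).
Premises 1, 8 do not contribute to this derivation.
Hence freeze_account is obligatory.

Obligatory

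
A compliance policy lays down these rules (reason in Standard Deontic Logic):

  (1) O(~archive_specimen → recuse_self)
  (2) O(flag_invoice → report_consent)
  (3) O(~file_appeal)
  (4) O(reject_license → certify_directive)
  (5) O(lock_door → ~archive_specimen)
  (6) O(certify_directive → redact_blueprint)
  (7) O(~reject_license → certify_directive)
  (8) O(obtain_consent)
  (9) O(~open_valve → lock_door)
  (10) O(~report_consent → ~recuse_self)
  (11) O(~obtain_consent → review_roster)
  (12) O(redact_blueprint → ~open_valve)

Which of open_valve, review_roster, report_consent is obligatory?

report_consent

Premises 4 and 7 are O(reject_license → certify_directive) and O(~reject_license → certify_directive); every ideal world satisfies reject_license or ~reject_license, so in either case certify_directive holds — hence O(certify_directive).
With premise 6, O(certify_directive → redact_blueprint), the K-axiom yields O(redact_blueprint).
Applying K to premise 12 (O(redact_blueprint → ~open_valve)) and O(redact_blueprint) yields O(~open_valve).
Premise 9 is O(~open_valve → lock_door); since O(~open_valve), deontic closure gives O(lock_door).
With premise 5, O(lock_door → ~archive_specimen), the K-axiom yields O(~archive_specimen).
From O(~archive_specimen) and premise 1, O(~archive_specimen → recuse_self), we obtain O(recuse_self).
The contrapositive of premise 10 (O(~report_consent → ~recuse_self)) is O(recuse_self → report_consent), and O(recuse_self) is already established, so O(report_consent).
So O(report_consent) holds — report_consent is obligatory. None of the other listed options is made obligatory by any chain of premises.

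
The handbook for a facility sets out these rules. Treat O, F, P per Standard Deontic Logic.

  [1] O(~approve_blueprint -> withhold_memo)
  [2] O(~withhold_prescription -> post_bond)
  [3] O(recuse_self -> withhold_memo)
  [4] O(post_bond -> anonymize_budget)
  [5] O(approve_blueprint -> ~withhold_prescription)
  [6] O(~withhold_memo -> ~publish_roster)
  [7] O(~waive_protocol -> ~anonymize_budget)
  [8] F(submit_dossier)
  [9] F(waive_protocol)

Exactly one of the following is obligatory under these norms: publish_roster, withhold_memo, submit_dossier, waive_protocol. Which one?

F(waive_protocol) at premise 9 means O(~waive_protocol).
Applying K to premise 7 (O(~waive_protocol -> ~anonymize_budget)) and O(~waive_protocol) yields O(~anonymize_budget).
The contrapositive of premise 4 (O(post_bond -> anonymize_budget)) is O(~anonymize_budget -> ~post_bond), and O(~anonymize_budget) is already established, so O(~post_bond).
Premise 2, O(~withhold_prescription -> post_bond), contraposes to O(~post_bond -> withhold_prescription); with O(~post_bond) we get O(withhold_prescription).
Premise 5 is O(approve_blueprint -> ~withhold_prescription); contrapositively O(withhold_prescription -> ~approve_blueprint). Since O(withhold_prescription) holds, K gives O(~approve_blueprint).
From O(~approve_blueprint) and premise 1, O(~approve_blueprint -> withhold_memo), we obtain O(withhold_memo).
So O(withhold_memo) holds — withhold_memo is obligatory. None of the other listed options is made obligatory by any chain of premises.

withhold_memo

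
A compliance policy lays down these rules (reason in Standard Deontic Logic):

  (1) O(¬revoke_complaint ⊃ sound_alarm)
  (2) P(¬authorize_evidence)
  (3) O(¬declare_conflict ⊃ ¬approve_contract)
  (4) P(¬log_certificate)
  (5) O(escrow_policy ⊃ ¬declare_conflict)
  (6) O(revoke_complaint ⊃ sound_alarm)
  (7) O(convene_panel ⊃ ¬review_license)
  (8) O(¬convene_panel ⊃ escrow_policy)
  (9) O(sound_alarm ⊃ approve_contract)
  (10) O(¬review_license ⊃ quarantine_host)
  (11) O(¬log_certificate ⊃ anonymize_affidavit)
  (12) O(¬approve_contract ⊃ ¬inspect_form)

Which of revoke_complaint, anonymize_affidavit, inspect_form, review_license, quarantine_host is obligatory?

quarantine_host

Premises 1 and 6 cover both cases: O(¬revoke_complaint ⊃ sound_alarm) and O(revoke_complaint ⊃ sound_alarm). Since ¬revoke_complaint ∨ revoke_complaint is a tautology, O(sound_alarm) follows.
From O(sound_alarm) and premise 9, O(sound_alarm ⊃ approve_contract), we obtain O(approve_contract).
Premise 3, O(¬declare_conflict ⊃ ¬approve_contract), contraposes to O(approve_contract ⊃ declare_conflict); with O(approve_contract) we get O(declare_conflict).
The contrapositive of premise 5 (O(escrow_policy ⊃ ¬declare_conflict)) is O(declare_conflict ⊃ ¬escrow_policy), and O(declare_conflict) is already established, so O(¬escrow_policy).
Premise 8 is O(¬convene_panel ⊃ escrow_policy); contrapositively O(¬escrow_policy ⊃ convene_panel). Since O(¬escrow_policy) holds, K gives O(convene_panel).
Applying K to premise 7 (O(convene_panel ⊃ ¬review_license)) and O(convene_panel) yields O(¬review_license).
With premise 10, O(¬review_license ⊃ quarantine_host), the K-axiom yields O(quarantine_host).
So O(quarantine_host) holds — quarantine_host is obligatory. None of the other listed options is made obligatory by any chain of premises.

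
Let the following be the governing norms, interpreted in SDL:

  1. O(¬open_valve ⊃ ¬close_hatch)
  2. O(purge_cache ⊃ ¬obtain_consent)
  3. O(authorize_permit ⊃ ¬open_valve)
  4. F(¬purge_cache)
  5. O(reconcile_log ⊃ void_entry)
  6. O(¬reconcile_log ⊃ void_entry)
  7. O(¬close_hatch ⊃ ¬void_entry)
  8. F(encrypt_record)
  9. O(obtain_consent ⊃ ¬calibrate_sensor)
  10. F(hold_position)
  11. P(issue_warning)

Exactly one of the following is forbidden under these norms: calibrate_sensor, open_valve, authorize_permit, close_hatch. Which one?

Premises 5 and 6 are O(reconcile_log ⊃ void_entry) and O(¬reconcile_log ⊃ void_entry); every ideal world satisfies reconcile_log or ¬reconcile_log, so in either case void_entry holds — hence O(void_entry).
The contrapositive of premise 7 (O(¬close_hatch ⊃ ¬void_entry)) is O(void_entry ⊃ close_hatch), and O(void_entry) is already established, so O(close_hatch).
The contrapositive of premise 1 (O(¬open_valve ⊃ ¬close_hatch)) is O(close_hatch ⊃ open_valve), and O(close_hatch) is already established, so O(open_valve).
The contrapositive of premise 3 (O(authorize_permit ⊃ ¬open_valve)) is O(open_valve ⊃ ¬authorize_permit), and O(open_valve) is already established, so O(¬authorize_permit).
So O(¬authorize_permit) holds, i.e. authorize_permit is forbidden. None of the other listed options is forbidden under the premises.

authorize_permit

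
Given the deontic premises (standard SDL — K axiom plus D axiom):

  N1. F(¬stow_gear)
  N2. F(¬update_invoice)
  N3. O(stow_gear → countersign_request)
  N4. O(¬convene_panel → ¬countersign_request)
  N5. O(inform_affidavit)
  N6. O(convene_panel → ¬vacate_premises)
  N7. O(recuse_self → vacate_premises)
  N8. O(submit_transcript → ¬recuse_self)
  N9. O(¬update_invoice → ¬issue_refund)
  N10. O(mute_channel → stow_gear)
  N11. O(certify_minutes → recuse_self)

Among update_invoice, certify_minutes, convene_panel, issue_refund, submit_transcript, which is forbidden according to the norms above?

certify_minutes

Premise 1 is F(¬stow_gear), i.e. O(stow_gear).
Premise 3 is O(stow_gear → countersign_request); since O(stow_gear), deontic closure gives O(countersign_request).
Premise 4, O(¬convene_panel → ¬countersign_request), contraposes to O(countersign_request → convene_panel); with O(countersign_request) we get O(convene_panel).
Premise 6 is O(convene_panel → ¬vacate_premises); since O(convene_panel), deontic closure gives O(¬vacate_premises).
Premise 7, O(recuse_self → vacate_premises), contraposes to O(¬vacate_premises → ¬recuse_self); with O(¬vacate_premises) we get O(¬recuse_self).
Premise 11, O(certify_minutes → recuse_self), contraposes to O(¬recuse_self → ¬certify_minutes); with O(¬recuse_self) we get O(¬certify_minutes).
So O(¬certify_minutes) holds, i.e. certify_minutes is forbidden. None of the other listed options is forbidden under the premises.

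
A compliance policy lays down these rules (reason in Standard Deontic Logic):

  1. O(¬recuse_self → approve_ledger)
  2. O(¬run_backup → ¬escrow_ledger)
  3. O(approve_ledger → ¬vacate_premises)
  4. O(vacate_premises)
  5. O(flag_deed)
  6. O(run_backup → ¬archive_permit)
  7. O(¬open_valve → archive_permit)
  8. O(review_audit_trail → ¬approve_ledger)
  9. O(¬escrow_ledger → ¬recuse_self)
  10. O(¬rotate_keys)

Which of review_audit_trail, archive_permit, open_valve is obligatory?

From premise 4 we have O(vacate_premises).
Premise 3, O(approve_ledger → ¬vacate_premises), contraposes to O(vacate_premises → ¬approve_ledger); with O(vacate_premises) we get O(¬approve_ledger).
Premise 1 is O(¬recuse_self → approve_ledger); contrapositively O(¬approve_ledger → recuse_self). Since O(¬approve_ledger) holds, K gives O(recuse_self).
The contrapositive of premise 9 (O(¬escrow_ledger → ¬recuse_self)) is O(recuse_self → escrow_ledger), and O(recuse_self) is already established, so O(escrow_ledger).
Premise 2 is O(¬run_backup → ¬escrow_ledger); contrapositively O(escrow_ledger → run_backup). Since O(escrow_ledger) holds, K gives O(run_backup).
Premise 6 is O(run_backup → ¬archive_permit); since O(run_backup), deontic closure gives O(¬archive_permit).
Premise 7, O(¬open_valve → archive_permit), contraposes to O(¬archive_permit → open_valve); with O(¬archive_permit) we get O(open_valve).
So O(open_valve) holds — open_valve is obligatory. None of the other listed options is made obligatory by any chain of premises.

open_valve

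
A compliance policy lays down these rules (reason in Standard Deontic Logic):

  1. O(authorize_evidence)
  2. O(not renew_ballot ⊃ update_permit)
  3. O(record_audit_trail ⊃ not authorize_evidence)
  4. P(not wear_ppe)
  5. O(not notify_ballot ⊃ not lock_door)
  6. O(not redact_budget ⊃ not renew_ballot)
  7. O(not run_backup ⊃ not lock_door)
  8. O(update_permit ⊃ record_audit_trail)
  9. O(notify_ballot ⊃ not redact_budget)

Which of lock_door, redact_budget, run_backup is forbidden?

lock_door

Premise 1 states O(authorize_evidence) outright.
The contrapositive of premise 3 (O(record_audit_trail ⊃ not authorize_evidence)) is O(authorize_evidence ⊃ not record_audit_trail), and O(authorize_evidence) is already established, so O(not record_audit_trail).
Premise 8 is O(update_permit ⊃ record_audit_trail); contrapositively O(not record_audit_trail ⊃ not update_permit). Since O(not record_audit_trail) holds, K gives O(not update_permit).
The contrapositive of premise 2 (O(not renew_ballot ⊃ update_permit)) is O(not update_permit ⊃ renew_ballot), and O(not update_permit) is already established, so O(renew_ballot).
Premise 6 is O(not redact_budget ⊃ not renew_ballot); contrapositively O(renew_ballot ⊃ redact_budget). Since O(renew_ballot) holds, K gives O(redact_budget).
Premise 9 is O(notify_ballot ⊃ not redact_budget); contrapositively O(redact_budget ⊃ not notify_ballot). Since O(redact_budget) holds, K gives O(not notify_ballot).
From O(not notify_ballot) and premise 5, O(not notify_ballot ⊃ not lock_door), we obtain O(not lock_door).
So O(not lock_door) holds, i.e. lock_door is forbidden. None of the other listed options is forbidden under the premises.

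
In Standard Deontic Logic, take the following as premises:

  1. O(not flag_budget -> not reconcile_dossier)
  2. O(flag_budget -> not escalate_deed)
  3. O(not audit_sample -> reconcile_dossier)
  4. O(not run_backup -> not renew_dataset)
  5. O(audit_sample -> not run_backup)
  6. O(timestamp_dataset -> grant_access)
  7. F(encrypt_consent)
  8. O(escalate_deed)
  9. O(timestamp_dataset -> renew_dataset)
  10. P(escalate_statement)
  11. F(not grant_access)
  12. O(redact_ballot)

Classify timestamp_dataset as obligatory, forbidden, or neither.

Forbidden

From premise 8 we have O(escalate_deed).
The contrapositive of premise 2 (O(flag_budget -> not escalate_deed)) is O(escalate_deed -> not flag_budget), and O(escalate_deed) is already established, so O(not flag_budget).
Applying K to premise 1 (O(not flag_budget -> not reconcile_dossier)) and O(not flag_budget) yields O(not reconcile_dossier).
Premise 3 is O(not audit_sample -> reconcile_dossier); contrapositively O(not reconcile_dossier -> audit_sample). Since O(not reconcile_dossier) holds, K gives O(audit_sample).
With premise 5, O(audit_sample -> not run_backup), the K-axiom yields O(not run_backup).
Applying K to premise 4 (O(not run_backup -> not renew_dataset)) and O(not run_backup) yields O(not renew_dataset).
Premise 9, O(timestamp_dataset -> renew_dataset), contraposes to O(not renew_dataset -> not timestamp_dataset); with O(not renew_dataset) we get O(not timestamp_dataset).
Premises 6, 7, 10, 11, 12 do not contribute to this derivation.
Thus O(not timestamp_dataset), which is F(timestamp_dataset): timestamp_dataset is forbidden.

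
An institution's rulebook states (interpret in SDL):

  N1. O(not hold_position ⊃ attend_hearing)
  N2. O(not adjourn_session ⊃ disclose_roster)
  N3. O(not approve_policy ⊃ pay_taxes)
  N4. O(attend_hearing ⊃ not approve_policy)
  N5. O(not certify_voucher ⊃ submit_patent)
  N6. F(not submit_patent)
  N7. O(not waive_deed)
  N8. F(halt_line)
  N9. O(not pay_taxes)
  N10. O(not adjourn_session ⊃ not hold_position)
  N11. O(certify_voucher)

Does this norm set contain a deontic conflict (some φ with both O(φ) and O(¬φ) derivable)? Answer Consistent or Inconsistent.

Premise 5 is O(not certify_voucher ⊃ submit_patent); even if O(submit_patent) held, inferring O(not certify_voucher) would be affirming the consequent — invalid.
So O(not certify_voucher) is not derivable, and the apparent clash with O(certify_voucher) does not arise.
A world satisfying every obligation exists (e.g. adjourn_session=true, approve_policy=true, attend_hearing=false, certify_voucher=true, disclose_roster=false, halt_line=false, hold_position=true, pay_taxes=false, submit_patent=true, waive_deed=false); no atom is both obligatory and forbidden, so the set is consistent.

Consistent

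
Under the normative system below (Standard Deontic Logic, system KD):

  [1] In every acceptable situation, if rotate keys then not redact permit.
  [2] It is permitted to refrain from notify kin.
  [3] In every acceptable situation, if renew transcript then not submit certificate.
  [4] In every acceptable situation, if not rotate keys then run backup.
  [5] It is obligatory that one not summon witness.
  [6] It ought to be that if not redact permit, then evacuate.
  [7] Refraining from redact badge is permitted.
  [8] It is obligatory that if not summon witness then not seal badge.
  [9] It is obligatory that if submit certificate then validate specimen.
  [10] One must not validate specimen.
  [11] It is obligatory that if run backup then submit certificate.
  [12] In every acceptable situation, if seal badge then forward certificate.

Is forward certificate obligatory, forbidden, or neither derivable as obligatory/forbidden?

Neither

Premise 12 is O(seal_badge → forward_certificate), but O(seal_badge) is not derivable from the premises, so it does not yield O(forward_certificate).
No premise or chain of K-axiom applications forces O(forward_certificate), and none forces O(¬forward_certificate). So forward_certificate is neither obligatory nor forbidden under these norms.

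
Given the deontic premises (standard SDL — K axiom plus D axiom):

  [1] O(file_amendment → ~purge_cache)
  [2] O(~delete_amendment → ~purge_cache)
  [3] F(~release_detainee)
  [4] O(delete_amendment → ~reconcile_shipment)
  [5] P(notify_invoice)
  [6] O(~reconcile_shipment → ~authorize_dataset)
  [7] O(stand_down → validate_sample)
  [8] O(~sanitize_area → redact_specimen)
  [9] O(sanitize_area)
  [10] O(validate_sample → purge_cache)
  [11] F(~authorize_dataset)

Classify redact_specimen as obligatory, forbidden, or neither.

Neither

Premise 8 is O(~sanitize_area → redact_specimen), but O(~sanitize_area) is not derivable from the premises, so it does not yield O(redact_specimen).
No premise or chain of K-axiom applications forces O(redact_specimen), and none forces O(~redact_specimen). So redact_specimen is neither obligatory nor forbidden under these norms.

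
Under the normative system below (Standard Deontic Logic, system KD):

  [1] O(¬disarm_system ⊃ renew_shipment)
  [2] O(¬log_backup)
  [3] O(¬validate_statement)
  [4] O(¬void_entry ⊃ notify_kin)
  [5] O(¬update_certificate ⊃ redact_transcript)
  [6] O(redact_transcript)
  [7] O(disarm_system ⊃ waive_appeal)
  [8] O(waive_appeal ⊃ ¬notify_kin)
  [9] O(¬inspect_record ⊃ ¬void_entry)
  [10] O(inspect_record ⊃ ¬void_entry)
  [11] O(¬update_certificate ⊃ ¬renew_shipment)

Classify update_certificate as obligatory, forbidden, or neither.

Obligatory

Premises 10 and 9 are O(inspect_record ⊃ ¬void_entry) and O(¬inspect_record ⊃ ¬void_entry); every ideal world satisfies inspect_record or ¬inspect_record, so in either case ¬void_entry holds — hence O(¬void_entry).
Premise 4 is O(¬void_entry ⊃ notify_kin); since O(¬void_entry), deontic closure gives O(notify_kin).
Premise 8, O(waive_appeal ⊃ ¬notify_kin), contraposes to O(notify_kin ⊃ ¬waive_appeal); with O(notify_kin) we get O(¬waive_appeal).
Premise 7, O(disarm_system ⊃ waive_appeal), contraposes to O(¬waive_appeal ⊃ ¬disarm_system); with O(¬waive_appeal) we get O(¬disarm_system).
With premise 1, O(¬disarm_system ⊃ renew_shipment), the K-axiom yields O(renew_shipment).
The contrapositive of premise 11 (O(¬update_certificate ⊃ ¬renew_shipment)) is O(renew_shipment ⊃ update_certificate), and O(renew_shipment) is already established, so O(update_certificate).
Premises 2, 3, 5, 6 do not contribute to this derivation.
Hence update_certificate is obligatory.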